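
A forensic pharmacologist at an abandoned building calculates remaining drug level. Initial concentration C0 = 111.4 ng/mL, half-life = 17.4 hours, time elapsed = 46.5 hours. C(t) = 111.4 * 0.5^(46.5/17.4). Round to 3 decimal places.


Drug concentration decay:
Number of half-lives = t / t_half = 46.5 / 17.4 = 2.672414
Decay factor = 0.5^2.672414 = 0.15686398
C(t) = 111.4 * 0.15686398 = 17.475 ng/mL

17.475


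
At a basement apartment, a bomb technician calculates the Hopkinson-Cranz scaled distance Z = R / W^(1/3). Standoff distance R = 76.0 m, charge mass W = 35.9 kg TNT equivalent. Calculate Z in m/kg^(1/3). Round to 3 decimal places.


Scaled distance calculation:
W^(1/3) = 35.9^(1/3) = 3.298867
Z = R / W^(1/3) = 76.0 / 3.298867
Z = 23.038 m/kg^(1/3)

23.038


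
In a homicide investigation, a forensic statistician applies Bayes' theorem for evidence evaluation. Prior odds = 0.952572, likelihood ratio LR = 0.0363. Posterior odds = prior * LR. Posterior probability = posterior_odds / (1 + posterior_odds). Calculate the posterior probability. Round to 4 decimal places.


Bayesian evidence evaluation:
Posterior odds = prior_odds * LR = 0.952572 * 0.0363 = 0.03457836
Posterior probability = posterior_odds / (1 + posterior_odds)
= 0.03457836 / (1 + 0.03457836)
= 0.03457836 / 1.03457836
= 0.0334

0.0334


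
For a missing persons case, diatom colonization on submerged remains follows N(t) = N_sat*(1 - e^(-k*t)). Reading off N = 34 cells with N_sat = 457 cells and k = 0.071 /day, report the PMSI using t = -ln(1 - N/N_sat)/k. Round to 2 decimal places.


PMSI from diatom colonization curve:
N / N_sat = 34 / 457 = 0.074398
1 - N/N_sat = 0.925602
ln(1 - N/N_sat) = -0.077311
t = -ln(1 - N/N_sat) / k = -(-0.077311) / 0.071 = 1.09 days

1.09


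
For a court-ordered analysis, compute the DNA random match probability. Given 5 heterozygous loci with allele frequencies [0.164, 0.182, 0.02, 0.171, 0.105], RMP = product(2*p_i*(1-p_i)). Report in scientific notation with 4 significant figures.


Computing RMP for 5 loci:
Locus 1: 2 * 0.164 * 0.836 = 0.274208
Locus 2: 2 * 0.182 * 0.818 = 0.297752
Locus 3: 2 * 0.02 * 0.98 = 0.0392
Locus 4: 2 * 0.171 * 0.829 = 0.283518
Locus 5: 2 * 0.105 * 0.895 = 0.18795
RMP = 1.705e-04

1.705e-04


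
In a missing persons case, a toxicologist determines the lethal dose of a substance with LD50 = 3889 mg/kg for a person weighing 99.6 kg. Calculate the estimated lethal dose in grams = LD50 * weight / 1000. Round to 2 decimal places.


Lethal dose calculation:
Lethal dose = LD50 * body_weight / 1000
= 3889 * 99.6 / 1000
= 387344.4 / 1000
= 387.34 g

387.34


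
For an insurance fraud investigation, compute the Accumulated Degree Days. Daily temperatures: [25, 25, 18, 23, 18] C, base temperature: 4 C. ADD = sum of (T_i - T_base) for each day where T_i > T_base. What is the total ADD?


Computing ADD day by day:
Day 1: max(0, 25 - 4) = 21
Day 2: max(0, 25 - 4) = 21
Day 3: max(0, 18 - 4) = 14
Day 4: max(0, 23 - 4) = 19
Day 5: max(0, 18 - 4) = 14
Total ADD = 89

89


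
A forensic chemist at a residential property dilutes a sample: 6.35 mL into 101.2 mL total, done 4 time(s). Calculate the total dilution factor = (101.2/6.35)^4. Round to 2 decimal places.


Dilution factor calculation:
Single dilution = V_total / V_sample = 101.2 / 6.35 ≈ 15.937008
Number of dilutions = 4
Total DF = (101.2 / 6.35)^4 (full precision, rounded at the end) = 64510.02

64510.02


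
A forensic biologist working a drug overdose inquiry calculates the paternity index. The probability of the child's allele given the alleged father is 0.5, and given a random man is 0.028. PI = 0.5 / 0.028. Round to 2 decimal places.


Paternity Index calculation:
PI = P(allele|father) / P(allele|random)
PI = 0.5 / 0.028
PI = 17.86

17.86


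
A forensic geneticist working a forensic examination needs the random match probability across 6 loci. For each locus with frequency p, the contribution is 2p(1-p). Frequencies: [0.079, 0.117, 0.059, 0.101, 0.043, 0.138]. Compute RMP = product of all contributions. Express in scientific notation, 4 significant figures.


Computing RMP for 6 loci:
Locus 1: 2 * 0.079 * 0.921 = 0.145518
Locus 2: 2 * 0.117 * 0.883 = 0.206622
Locus 3: 2 * 0.059 * 0.941 = 0.111038
Locus 4: 2 * 0.101 * 0.899 = 0.181598
Locus 5: 2 * 0.043 * 0.957 = 0.082302
Locus 6: 2 * 0.138 * 0.862 = 0.237912
RMP = 1.187e-05

1.187e-05


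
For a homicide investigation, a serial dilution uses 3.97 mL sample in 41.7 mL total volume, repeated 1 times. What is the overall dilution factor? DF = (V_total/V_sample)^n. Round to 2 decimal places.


Dilution factor calculation:
Single dilution = V_total / V_sample = 41.7 / 3.97 ≈ 10.503778
Number of dilutions = 1
Total DF = (41.7 / 3.97)^1 (full precision, rounded at the end) = 10.50

10.50


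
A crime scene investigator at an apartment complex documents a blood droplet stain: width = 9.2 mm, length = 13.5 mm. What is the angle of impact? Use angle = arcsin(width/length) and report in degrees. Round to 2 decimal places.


Blood spatter impact angle calculation:
width / length = 9.2 / 13.5 = 0.681481
angle = arcsin(0.681481)
angle = 42.96 degrees

42.96


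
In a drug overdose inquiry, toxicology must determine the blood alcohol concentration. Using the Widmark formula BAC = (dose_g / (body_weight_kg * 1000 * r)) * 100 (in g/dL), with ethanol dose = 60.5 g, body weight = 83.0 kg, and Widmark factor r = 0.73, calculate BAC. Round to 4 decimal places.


Applying the Widmark formula:
BAC = (dose_g / (body_wt * 1000 * r)) * 100
Denominator = 83.0 * 1000 * 0.73 = 60590
BAC = (60.5 / 60590) * 100
BAC = 0.0999 g/dL

0.0999


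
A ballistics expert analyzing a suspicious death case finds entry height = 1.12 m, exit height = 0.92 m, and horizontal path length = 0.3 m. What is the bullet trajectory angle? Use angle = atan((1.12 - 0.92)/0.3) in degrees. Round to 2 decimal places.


Bullet trajectory angle:
Height difference = 1.12 - 0.92 = 0.2 m
angle = atan(0.2 / 0.3)
angle = atan(0.666667)
angle = 33.69 degrees

33.69


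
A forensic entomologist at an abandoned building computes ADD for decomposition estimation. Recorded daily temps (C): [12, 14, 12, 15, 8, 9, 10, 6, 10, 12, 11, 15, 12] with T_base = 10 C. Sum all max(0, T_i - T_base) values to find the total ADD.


Computing ADD day by day:
Day 1: max(0, 12 - 10) = 2
Day 2: max(0, 14 - 10) = 4
Day 3: max(0, 12 - 10) = 2
Day 4: max(0, 15 - 10) = 5
Day 5: max(0, 8 - 10) = 0
Day 6: max(0, 9 - 10) = 0
Day 7: max(0, 10 - 10) = 0
Day 8: max(0, 6 - 10) = 0
Day 9: max(0, 10 - 10) = 0
Day 10: max(0, 12 - 10) = 2
Day 11: max(0, 11 - 10) = 1
Day 12: max(0, 15 - 10) = 5
Day 13: max(0, 12 - 10) = 2
Total ADD = 23

23


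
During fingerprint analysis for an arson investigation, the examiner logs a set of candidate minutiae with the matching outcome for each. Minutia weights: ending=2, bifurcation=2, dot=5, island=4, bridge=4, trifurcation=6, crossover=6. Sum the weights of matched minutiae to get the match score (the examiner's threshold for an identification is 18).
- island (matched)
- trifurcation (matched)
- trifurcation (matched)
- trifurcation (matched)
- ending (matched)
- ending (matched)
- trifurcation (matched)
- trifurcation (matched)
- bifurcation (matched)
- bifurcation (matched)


Weighted minutiae match score:
  island: matched, +4 (running total 4)
  trifurcation: matched, +6 (running total 10)
  trifurcation: matched, +6 (running total 16)
  trifurcation: matched, +6 (running total 22)
  ending: matched, +2 (running total 24)
  ending: matched, +2 (running total 26)
  trifurcation: matched, +6 (running total 32)
  trifurcation: matched, +6 (running total 38)
  bifurcation: matched, +2 (running total 40)
  bifurcation: matched, +2 (running total 42)
Total score = 42
Threshold = 18; verdict = identification

42


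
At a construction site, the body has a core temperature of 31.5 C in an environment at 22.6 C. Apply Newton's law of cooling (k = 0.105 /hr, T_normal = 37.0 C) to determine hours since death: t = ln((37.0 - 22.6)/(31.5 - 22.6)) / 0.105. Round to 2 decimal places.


Using Newton's law of cooling:
t = ln((T_normal - T_ambient) / (T_body - T_ambient)) / k
T_normal - T_ambient = 14.4
T_body - T_ambient = 8.9
Ratio = 1.617978
ln(ratio) = 0.481177
t = 0.481177 / 0.105 = 4.58 hours

4.58


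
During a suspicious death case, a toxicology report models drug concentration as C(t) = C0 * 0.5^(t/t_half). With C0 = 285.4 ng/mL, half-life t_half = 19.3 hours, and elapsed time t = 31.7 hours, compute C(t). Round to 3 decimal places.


Drug concentration decay:
Number of half-lives = t / t_half = 31.7 / 19.3 = 1.642487
Decay factor = 0.5^1.642487 = 0.32030384
C(t) = 285.4 * 0.32030384 = 91.415 ng/mL

91.415


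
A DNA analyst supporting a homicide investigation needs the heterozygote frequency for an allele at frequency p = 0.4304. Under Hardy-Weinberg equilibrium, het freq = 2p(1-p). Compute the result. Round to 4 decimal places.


Hardy-Weinberg heterozygote frequency:
q = 1 - p = 1 - 0.4304 = 0.5696
2pq = 2 * 0.4304 * 0.5696 = 0.4903

0.4903


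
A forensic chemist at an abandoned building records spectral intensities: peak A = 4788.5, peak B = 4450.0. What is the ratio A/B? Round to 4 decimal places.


Spectral peak ratio:
Peak A = 4788.5 counts
Peak B = 4450.0 counts
Ratio = 4788.5 / 4450.0 = 1.0761

1.0761


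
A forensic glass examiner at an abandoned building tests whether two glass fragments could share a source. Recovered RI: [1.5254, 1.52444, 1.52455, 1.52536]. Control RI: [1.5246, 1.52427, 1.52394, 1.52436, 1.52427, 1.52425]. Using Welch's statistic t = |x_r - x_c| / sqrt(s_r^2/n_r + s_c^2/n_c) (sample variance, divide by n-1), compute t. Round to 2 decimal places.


Welch's t-criterion for glass RI comparison:
Recovered mean = sum / n_r = 6.09975 / 4 = 1.5249375
Control mean = sum / n_c = 9.14569 / 6 = 1.5242817
Recovered sample variance s_r^2 = 2.63358e-07
Control sample variance s_c^2 = 4.50967e-08
Welch SE (unpooled) = sqrt(s_r^2/n_r + s_c^2/n_c) = sqrt(6.58396e-08 + 7.51611e-09) = sqrt(7.33557e-08) = 0.000270843
|mean_r - mean_c| = 0.000655833
t = 0.000655833 / 0.000270843 = 2.42

2.42


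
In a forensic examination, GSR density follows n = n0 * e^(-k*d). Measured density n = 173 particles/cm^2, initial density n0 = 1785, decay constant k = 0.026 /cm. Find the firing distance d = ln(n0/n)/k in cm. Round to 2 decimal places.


GSR distance calculation:
n0/n = 1785 / 173 = 10.317919
ln(n0/n) = 2.333882
d = 2.333882 / 0.026 = 89.76 cm

89.76


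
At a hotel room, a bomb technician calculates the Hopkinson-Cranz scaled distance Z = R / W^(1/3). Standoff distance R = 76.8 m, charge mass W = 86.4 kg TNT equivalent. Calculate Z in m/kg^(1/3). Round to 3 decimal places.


Scaled distance calculation:
W^(1/3) = 86.4^(1/3) = 4.420838
Z = R / W^(1/3) = 76.8 / 4.420838
Z = 17.372 m/kg^(1/3)

17.372


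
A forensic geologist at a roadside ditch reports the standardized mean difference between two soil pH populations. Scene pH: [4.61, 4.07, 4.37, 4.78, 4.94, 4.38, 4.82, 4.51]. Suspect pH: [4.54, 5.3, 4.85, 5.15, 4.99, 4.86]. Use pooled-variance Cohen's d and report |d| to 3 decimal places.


Pooled-variance Cohen's d for soil pH comparison:
Scene mean = 36.48 / 8 = 4.56
Suspect mean = 29.69 / 6 = 4.948333
Scene sample variance s_s^2 = 0.082
Suspect sample variance s_c^2 = 0.070057
Pooled variance = ((n_s-1)*s_s^2 + (n_c-1)*s_c^2) / (n_s + n_c - 2) = 0.077024
Pooled SD = sqrt(0.077024) = 0.277532
Mean difference = -0.388333
|d| = |-0.388333| / 0.277532 = 1.399

1.399


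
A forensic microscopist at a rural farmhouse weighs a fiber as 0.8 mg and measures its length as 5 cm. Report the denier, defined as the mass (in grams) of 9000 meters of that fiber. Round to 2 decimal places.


Denier calculation:
Mass in grams = 0.8 mg / 1000 = 0.0008 g
Length in meters = 5 cm / 100 = 0.05 m
Linear density = mass / length = 0.0008 / 0.05 = 0.016 g/m
Denier = (g/m) * 9000 = 0.016 * 9000 = 144.00

144.00


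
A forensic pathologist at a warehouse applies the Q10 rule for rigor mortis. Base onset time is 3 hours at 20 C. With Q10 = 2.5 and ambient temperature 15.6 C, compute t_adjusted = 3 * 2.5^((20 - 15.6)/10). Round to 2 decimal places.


Rigor mortis time adjustment:
Exponent = (T_ref - T_actual) / 10 = (20 - 15.6) / 10 = 0.44
Q10 factor = 2.5^0.44 = 1.49656
t_adjusted = 3 * 1.49656 = 4.49 hours

4.49


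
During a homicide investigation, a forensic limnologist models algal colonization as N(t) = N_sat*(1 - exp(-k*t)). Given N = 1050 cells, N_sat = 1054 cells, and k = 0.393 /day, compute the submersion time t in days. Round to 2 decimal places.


PMSI from diatom colonization curve:
N / N_sat = 1050 / 1054 = 0.996205
1 - N/N_sat = 0.003795
ln(1 - N/N_sat) = -5.574071
t = -ln(1 - N/N_sat) / k = -(-5.574071) / 0.393 = 14.18 days

14.18


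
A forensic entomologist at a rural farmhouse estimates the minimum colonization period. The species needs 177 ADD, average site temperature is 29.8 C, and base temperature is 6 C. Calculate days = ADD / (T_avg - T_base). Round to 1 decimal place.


Insect development time:
Effective temperature = avg_temp - T_base = 29.8 - 6 = 23.8 C
Days = ADD / effective_temp = 177 / 23.8 = 7.4 days

7.4


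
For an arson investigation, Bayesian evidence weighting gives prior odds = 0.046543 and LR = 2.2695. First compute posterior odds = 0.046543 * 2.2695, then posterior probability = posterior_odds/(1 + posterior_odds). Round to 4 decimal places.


Bayesian evidence evaluation:
Posterior odds = prior_odds * LR = 0.046543 * 2.2695 = 0.1056293
Posterior probability = posterior_odds / (1 + posterior_odds)
= 0.1056293 / (1 + 0.1056293)
= 0.1056293 / 1.1056293
= 0.0955

0.0955


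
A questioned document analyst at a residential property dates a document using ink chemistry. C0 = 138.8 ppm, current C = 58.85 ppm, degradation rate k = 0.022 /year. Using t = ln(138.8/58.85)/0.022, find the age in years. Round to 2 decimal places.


Document age estimation:
C0/C = 138.8 / 58.85 = 2.358539
ln(C0/C) = 0.858042
t = 0.858042 / 0.022 = 39.00 years

39.00


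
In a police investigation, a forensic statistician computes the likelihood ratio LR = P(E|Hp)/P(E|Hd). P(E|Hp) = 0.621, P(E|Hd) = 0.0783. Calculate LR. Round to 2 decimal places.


Likelihood ratio calculation:
LR = P(E|Hp) / P(E|Hd)
LR = 0.621 / 0.0783
LR = 7.93

7.93


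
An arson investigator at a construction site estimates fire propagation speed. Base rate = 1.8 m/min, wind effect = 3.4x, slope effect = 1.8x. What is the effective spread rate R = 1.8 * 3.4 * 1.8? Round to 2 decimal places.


Fire spread rate calculation:
R = R0 * wind_factor * slope_factor
= 1.8 * 3.4 * 1.8
= 6.12 * 1.8
= 11.02 m/min

11.02


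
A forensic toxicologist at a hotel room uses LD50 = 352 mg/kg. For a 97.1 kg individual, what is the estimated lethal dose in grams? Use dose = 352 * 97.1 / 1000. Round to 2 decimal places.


Lethal dose calculation:
Lethal dose = LD50 * body_weight / 1000
= 352 * 97.1 / 1000
= 34179.2 / 1000
= 34.18 g

34.18


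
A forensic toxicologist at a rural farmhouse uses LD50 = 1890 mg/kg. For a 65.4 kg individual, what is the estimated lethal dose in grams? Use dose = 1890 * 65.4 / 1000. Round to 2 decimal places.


Lethal dose calculation:
Lethal dose = LD50 * body_weight / 1000
= 1890 * 65.4 / 1000
= 123606 / 1000
= 123.61 g

123.61


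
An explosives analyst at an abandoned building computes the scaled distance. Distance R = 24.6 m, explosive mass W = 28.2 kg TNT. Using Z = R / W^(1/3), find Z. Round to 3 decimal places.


Scaled distance calculation:
W^(1/3) = 28.2^(1/3) = 3.043802
Z = R / W^(1/3) = 24.6 / 3.043802
Z = 8.082 m/kg^(1/3)

8.082


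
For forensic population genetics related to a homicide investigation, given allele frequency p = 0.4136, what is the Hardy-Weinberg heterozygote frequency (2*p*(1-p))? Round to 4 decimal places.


Hardy-Weinberg heterozygote frequency:
q = 1 - p = 1 - 0.4136 = 0.5864
2pq = 2 * 0.4136 * 0.5864 = 0.4851

0.4851


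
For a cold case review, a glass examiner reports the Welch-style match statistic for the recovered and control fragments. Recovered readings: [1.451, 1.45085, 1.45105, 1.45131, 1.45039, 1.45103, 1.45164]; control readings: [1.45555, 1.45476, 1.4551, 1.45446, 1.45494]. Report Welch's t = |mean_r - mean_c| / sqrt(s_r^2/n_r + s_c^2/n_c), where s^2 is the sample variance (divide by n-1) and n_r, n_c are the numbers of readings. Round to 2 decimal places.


Welch's t-criterion for glass RI comparison:
Recovered mean = sum / n_r = 10.15727 / 7 = 1.4510386
Control mean = sum / n_c = 7.27481 / 5 = 1.454962
Recovered sample variance s_r^2 = 1.48881e-07
Control sample variance s_c^2 = 1.6452e-07
Welch SE (unpooled) = sqrt(s_r^2/n_r + s_c^2/n_c) = sqrt(2.12687e-08 + 3.2904e-08) = sqrt(5.41727e-08) = 0.00023275
|mean_r - mean_c| = 0.00392343
t = 0.00392343 / 0.00023275 = 16.86

16.86


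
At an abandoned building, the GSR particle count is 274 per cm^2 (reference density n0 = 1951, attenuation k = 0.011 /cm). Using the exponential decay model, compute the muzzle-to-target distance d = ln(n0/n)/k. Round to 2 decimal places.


GSR distance calculation:
n0/n = 1951 / 274 = 7.120438
ln(n0/n) = 1.962969
d = 1.962969 / 0.011 = 178.45 cm

178.45


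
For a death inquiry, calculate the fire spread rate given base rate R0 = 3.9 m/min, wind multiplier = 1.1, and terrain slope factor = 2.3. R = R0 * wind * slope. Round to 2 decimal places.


Fire spread rate calculation:
R = R0 * wind_factor * slope_factor
= 3.9 * 1.1 * 2.3
= 4.29 * 2.3
= 9.87 m/min

9.87


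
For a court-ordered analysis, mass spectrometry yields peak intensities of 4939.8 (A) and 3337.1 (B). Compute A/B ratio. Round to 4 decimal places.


Spectral peak ratio:
Peak A = 4939.8 counts
Peak B = 3337.1 counts
Ratio = 4939.8 / 3337.1 = 1.4803

1.4803


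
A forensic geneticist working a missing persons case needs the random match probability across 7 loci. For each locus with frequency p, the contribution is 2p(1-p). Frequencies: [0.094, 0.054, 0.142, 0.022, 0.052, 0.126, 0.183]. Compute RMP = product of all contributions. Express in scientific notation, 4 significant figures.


Computing RMP for 7 loci:
Locus 1: 2 * 0.094 * 0.906 = 0.170328
Locus 2: 2 * 0.054 * 0.946 = 0.102168
Locus 3: 2 * 0.142 * 0.858 = 0.243672
Locus 4: 2 * 0.022 * 0.978 = 0.043032
Locus 5: 2 * 0.052 * 0.948 = 0.098592
Locus 6: 2 * 0.126 * 0.874 = 0.220248
Locus 7: 2 * 0.183 * 0.817 = 0.299022
RMP = 1.185e-06

1.185e-06


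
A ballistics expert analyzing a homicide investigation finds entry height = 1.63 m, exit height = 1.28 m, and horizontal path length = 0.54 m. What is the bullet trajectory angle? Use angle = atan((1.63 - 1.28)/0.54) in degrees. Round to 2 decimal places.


Bullet trajectory angle:
Height difference = 1.63 - 1.28 = 0.35 m
angle = atan(0.35 / 0.54)
angle = atan(0.648148)
angle = 32.95 degrees

32.95


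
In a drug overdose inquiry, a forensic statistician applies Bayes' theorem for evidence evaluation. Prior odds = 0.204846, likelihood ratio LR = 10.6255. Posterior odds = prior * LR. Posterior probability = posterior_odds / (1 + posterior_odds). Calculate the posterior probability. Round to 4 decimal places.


Bayesian evidence evaluation:
Posterior odds = prior_odds * LR = 0.204846 * 10.6255 = 2.176591
Posterior probability = posterior_odds / (1 + posterior_odds)
= 2.176591 / (1 + 2.176591)
= 2.176591 / 3.176591
= 0.6852

0.6852


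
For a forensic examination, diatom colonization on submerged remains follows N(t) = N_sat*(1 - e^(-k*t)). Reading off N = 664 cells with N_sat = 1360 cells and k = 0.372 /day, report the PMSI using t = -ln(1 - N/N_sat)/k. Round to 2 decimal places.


PMSI from diatom colonization curve:
N / N_sat = 664 / 1360 = 0.488235
1 - N/N_sat = 0.511765
ln(1 - N/N_sat) = -0.66989
t = -ln(1 - N/N_sat) / k = -(-0.66989) / 0.372 = 1.80 days

1.80


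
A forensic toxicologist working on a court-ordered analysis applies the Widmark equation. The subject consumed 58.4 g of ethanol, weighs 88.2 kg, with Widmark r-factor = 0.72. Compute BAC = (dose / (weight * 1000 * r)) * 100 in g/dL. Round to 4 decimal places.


Applying the Widmark formula:
BAC = (dose_g / (body_wt * 1000 * r)) * 100
Denominator = 88.2 * 1000 * 0.72 = 63504
BAC = (58.4 / 63504) * 100
BAC = 0.0920 g/dL

0.0920


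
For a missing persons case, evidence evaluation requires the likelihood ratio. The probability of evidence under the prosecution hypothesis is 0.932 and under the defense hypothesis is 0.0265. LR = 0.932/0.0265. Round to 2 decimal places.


Likelihood ratio calculation:
LR = P(E|Hp) / P(E|Hd)
LR = 0.932 / 0.0265
LR = 35.17

35.17


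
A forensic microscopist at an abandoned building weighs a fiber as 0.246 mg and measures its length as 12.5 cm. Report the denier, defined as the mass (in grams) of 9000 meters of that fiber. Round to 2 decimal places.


Denier calculation:
Mass in grams = 0.246 mg / 1000 = 0.000246 g
Length in meters = 12.5 cm / 100 = 0.125 m
Linear density = mass / length = 0.000246 / 0.125 = 0.001968 g/m
Denier = (g/m) * 9000 = 0.001968 * 9000 = 17.71

17.71


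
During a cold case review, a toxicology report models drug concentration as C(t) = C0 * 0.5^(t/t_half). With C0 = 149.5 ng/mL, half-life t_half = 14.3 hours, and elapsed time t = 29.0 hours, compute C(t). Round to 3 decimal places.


Drug concentration decay:
Number of half-lives = t / t_half = 29.0 / 14.3 = 2.027972
Decay factor = 0.5^2.027972 = 0.24519951
C(t) = 149.5 * 0.24519951 = 36.657 ng/mL

36.657


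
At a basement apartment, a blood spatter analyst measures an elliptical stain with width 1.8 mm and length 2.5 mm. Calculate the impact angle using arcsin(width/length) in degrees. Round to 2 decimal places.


Blood spatter impact angle calculation:
width / length = 1.8 / 2.5 = 0.72
angle = arcsin(0.72)
angle = 46.05 degrees

46.05


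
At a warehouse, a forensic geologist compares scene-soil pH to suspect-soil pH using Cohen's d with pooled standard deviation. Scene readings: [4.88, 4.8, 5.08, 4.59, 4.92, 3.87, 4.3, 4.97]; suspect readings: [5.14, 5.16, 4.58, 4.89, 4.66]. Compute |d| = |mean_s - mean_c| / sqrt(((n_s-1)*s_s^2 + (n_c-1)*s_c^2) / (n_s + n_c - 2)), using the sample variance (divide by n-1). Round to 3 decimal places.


Pooled-variance Cohen's d for soil pH comparison:
Scene mean = 37.41 / 8 = 4.67625
Suspect mean = 24.43 / 5 = 4.886
Scene sample variance s_s^2 = 0.16637
Suspect sample variance s_c^2 = 0.07108
Pooled variance = ((n_s-1)*s_s^2 + (n_c-1)*s_c^2) / (n_s + n_c - 2) = 0.131719
Pooled SD = sqrt(0.131719) = 0.362931
Mean difference = -0.20975
|d| = |-0.20975| / 0.362931 = 0.578

0.578


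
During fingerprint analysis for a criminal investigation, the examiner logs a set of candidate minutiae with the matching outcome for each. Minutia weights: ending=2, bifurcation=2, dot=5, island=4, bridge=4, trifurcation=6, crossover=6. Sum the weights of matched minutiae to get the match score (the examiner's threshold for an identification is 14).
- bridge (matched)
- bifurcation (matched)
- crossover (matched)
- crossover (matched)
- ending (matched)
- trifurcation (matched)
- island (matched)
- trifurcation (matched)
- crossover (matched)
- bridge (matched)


Weighted minutiae match score:
  bridge: matched, +4 (running total 4)
  bifurcation: matched, +2 (running total 6)
  crossover: matched, +6 (running total 12)
  crossover: matched, +6 (running total 18)
  ending: matched, +2 (running total 20)
  trifurcation: matched, +6 (running total 26)
  island: matched, +4 (running total 30)
  trifurcation: matched, +6 (running total 36)
  crossover: matched, +6 (running total 42)
  bridge: matched, +4 (running total 46)
Total score = 46
Threshold = 14; verdict = identification

46


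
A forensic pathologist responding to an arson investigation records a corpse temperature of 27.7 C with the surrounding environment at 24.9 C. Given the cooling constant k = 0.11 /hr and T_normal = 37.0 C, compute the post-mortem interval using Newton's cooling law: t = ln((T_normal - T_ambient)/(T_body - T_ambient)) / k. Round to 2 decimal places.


Using Newton's law of cooling:
t = ln((T_normal - T_ambient) / (T_body - T_ambient)) / k
T_normal - T_ambient = 12.1
T_body - T_ambient = 2.8
Ratio = 4.321429
ln(ratio) = 1.463586
t = 1.463586 / 0.11 = 13.31 hours

13.31


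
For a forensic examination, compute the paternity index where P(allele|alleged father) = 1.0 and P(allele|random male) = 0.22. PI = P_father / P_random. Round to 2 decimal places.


Paternity Index calculation:
PI = P(allele|father) / P(allele|random)
PI = 1.0 / 0.22
PI = 4.55

4.55


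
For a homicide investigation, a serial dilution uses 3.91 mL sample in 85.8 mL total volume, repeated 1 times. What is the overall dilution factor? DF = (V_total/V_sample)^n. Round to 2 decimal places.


Dilution factor calculation:
Single dilution = V_total / V_sample = 85.8 / 3.91 ≈ 21.943734
Number of dilutions = 1
Total DF = (85.8 / 3.91)^1 (full precision, rounded at the end) = 21.94

21.94


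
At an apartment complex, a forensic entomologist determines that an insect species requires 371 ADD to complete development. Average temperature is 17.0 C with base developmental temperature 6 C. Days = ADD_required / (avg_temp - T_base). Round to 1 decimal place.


Insect development time:
Effective temperature = avg_temp - T_base = 17.0 - 6 = 11.0 C
Days = ADD / effective_temp = 371 / 11.0 = 33.7 days

33.7


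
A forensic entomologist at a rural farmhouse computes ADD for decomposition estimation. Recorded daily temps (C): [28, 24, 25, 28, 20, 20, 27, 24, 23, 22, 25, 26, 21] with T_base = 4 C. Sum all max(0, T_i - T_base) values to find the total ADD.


Computing ADD day by day:
Day 1: max(0, 28 - 4) = 24
Day 2: max(0, 24 - 4) = 20
Day 3: max(0, 25 - 4) = 21
Day 4: max(0, 28 - 4) = 24
Day 5: max(0, 20 - 4) = 16
Day 6: max(0, 20 - 4) = 16
Day 7: max(0, 27 - 4) = 23
Day 8: max(0, 24 - 4) = 20
Day 9: max(0, 23 - 4) = 19
Day 10: max(0, 22 - 4) = 18
Day 11: max(0, 25 - 4) = 21
Day 12: max(0, 26 - 4) = 22
Day 13: max(0, 21 - 4) = 17
Total ADD = 261

261


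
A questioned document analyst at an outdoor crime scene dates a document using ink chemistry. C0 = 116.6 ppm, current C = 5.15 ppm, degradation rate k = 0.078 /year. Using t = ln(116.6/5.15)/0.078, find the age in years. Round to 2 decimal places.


Document age estimation:
C0/C = 116.6 / 5.15 = 22.640777
ln(C0/C) = 3.119753
t = 3.119753 / 0.078 = 40.00 years

40.00


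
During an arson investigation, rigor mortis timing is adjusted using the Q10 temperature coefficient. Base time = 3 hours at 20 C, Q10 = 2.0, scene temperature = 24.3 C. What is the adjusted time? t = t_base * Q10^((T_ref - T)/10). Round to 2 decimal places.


Rigor mortis time adjustment:
Exponent = (T_ref - T_actual) / 10 = (20 - 24.3) / 10 = -0.43
Q10 factor = 2.0^-0.43 = 0.74226
t_adjusted = 3 * 0.74226 = 2.23 hours

2.23


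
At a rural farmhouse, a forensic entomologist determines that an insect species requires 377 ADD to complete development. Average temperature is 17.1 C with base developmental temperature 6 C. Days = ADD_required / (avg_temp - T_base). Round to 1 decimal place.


Insect development time:
Effective temperature = avg_temp - T_base = 17.1 - 6 = 11.1 C
Days = ADD / effective_temp = 377 / 11.1 = 34.0 days

34.0


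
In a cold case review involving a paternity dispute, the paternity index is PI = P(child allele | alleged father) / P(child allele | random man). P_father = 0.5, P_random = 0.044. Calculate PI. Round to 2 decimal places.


Paternity Index calculation:
PI = P(allele|father) / P(allele|random)
PI = 0.5 / 0.044
PI = 11.36

11.36


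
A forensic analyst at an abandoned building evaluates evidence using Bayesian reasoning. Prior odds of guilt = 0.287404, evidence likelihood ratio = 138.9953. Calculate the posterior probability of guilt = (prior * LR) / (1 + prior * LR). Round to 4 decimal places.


Bayesian evidence evaluation:
Posterior odds = prior_odds * LR = 0.287404 * 138.9953 = 39.94781
Posterior probability = posterior_odds / (1 + posterior_odds)
= 39.94781 / (1 + 39.94781)
= 39.94781 / 40.94781
= 0.9756

0.9756


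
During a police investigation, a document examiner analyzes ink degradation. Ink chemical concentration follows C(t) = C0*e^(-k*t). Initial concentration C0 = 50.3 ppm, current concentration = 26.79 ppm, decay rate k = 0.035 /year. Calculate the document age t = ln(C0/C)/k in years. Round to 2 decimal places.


Document age estimation:
C0/C = 50.3 / 26.79 = 1.877566
ln(C0/C) = 0.629976
t = 0.629976 / 0.035 = 18.00 years

18.00


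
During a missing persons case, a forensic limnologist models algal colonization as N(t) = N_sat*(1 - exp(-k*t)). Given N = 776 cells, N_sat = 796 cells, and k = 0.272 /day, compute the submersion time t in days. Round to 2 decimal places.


PMSI from diatom colonization curve:
N / N_sat = 776 / 796 = 0.974874
1 - N/N_sat = 0.025126
ln(1 - N/N_sat) = -3.683852
t = -ln(1 - N/N_sat) / k = -(-3.683852) / 0.272 = 13.54 days

13.54


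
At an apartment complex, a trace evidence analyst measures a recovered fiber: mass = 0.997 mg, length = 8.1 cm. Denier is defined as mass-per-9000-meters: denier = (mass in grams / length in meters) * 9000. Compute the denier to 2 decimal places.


Denier calculation:
Mass in grams = 0.997 mg / 1000 = 0.000997 g
Length in meters = 8.1 cm / 100 = 0.081 m
Linear density = mass / length = 0.000997 / 0.081 = 0.01230864 g/m
Denier = (g/m) * 9000 = 0.01230864 * 9000 = 110.78

110.78


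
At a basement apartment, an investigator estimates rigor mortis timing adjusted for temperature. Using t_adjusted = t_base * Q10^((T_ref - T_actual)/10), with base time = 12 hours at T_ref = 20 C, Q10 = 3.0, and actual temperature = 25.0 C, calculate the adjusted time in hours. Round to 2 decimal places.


Rigor mortis time adjustment:
Exponent = (T_ref - T_actual) / 10 = (20 - 25.0) / 10 = -0.5
Q10 factor = 3.0^-0.5 = 0.57735
t_adjusted = 12 * 0.57735 = 6.93 hours

6.93


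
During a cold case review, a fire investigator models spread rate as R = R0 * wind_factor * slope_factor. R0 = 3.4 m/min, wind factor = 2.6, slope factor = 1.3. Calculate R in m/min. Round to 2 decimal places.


Fire spread rate calculation:
R = R0 * wind_factor * slope_factor
= 3.4 * 2.6 * 1.3
= 8.84 * 1.3
= 11.49 m/min

11.49


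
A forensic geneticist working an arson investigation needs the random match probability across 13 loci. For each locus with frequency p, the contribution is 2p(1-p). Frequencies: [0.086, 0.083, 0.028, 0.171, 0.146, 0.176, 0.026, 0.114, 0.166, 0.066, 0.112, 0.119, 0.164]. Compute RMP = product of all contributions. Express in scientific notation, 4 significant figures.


Computing RMP for 13 loci:
Locus 1: 2 * 0.086 * 0.914 = 0.157208
Locus 2: 2 * 0.083 * 0.917 = 0.152222
Locus 3: 2 * 0.028 * 0.972 = 0.054432
Locus 4: 2 * 0.171 * 0.829 = 0.283518
Locus 5: 2 * 0.146 * 0.854 = 0.249368
Locus 6: 2 * 0.176 * 0.824 = 0.290048
Locus 7: 2 * 0.026 * 0.974 = 0.050648
Locus 8: 2 * 0.114 * 0.886 = 0.202008
Locus 9: 2 * 0.166 * 0.834 = 0.276888
Locus 10: 2 * 0.066 * 0.934 = 0.123288
Locus 11: 2 * 0.112 * 0.888 = 0.198912
Locus 12: 2 * 0.119 * 0.881 = 0.209678
Locus 13: 2 * 0.164 * 0.836 = 0.274208
RMP = 1.067e-10

1.067e-10


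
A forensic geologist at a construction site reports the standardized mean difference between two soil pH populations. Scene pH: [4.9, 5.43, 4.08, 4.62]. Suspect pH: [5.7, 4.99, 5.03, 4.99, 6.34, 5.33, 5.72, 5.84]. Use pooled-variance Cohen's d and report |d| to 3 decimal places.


Pooled-variance Cohen's d for soil pH comparison:
Scene mean = 19.03 / 4 = 4.7575
Suspect mean = 43.94 / 8 = 5.4925
Scene sample variance s_s^2 = 0.316825
Suspect sample variance s_c^2 = 0.239879
Pooled variance = ((n_s-1)*s_s^2 + (n_c-1)*s_c^2) / (n_s + n_c - 2) = 0.262962
Pooled SD = sqrt(0.262962) = 0.512798
Mean difference = -0.735
|d| = |-0.735| / 0.512798 = 1.433

1.433


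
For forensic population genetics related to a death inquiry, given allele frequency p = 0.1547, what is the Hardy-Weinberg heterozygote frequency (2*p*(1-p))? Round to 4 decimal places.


Hardy-Weinberg heterozygote frequency:
q = 1 - p = 1 - 0.1547 = 0.8453
2pq = 2 * 0.1547 * 0.8453 = 0.2615

0.2615


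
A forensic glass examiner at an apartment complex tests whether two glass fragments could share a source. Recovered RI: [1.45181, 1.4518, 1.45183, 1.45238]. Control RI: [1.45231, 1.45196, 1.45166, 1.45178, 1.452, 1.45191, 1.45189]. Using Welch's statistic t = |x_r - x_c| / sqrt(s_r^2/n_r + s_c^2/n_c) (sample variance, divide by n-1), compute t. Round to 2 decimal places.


Welch's t-criterion for glass RI comparison:
Recovered mean = sum / n_r = 5.80782 / 4 = 1.451955
Control mean = sum / n_c = 10.16351 / 7 = 1.45193
Recovered sample variance s_r^2 = 8.04333e-08
Control sample variance s_c^2 = 4.12667e-08
Welch SE (unpooled) = sqrt(s_r^2/n_r + s_c^2/n_c) = sqrt(2.01083e-08 + 5.89524e-09) = sqrt(2.60035e-08) = 0.000161256
|mean_r - mean_c| = 2.5e-05
t = 2.5e-05 / 0.000161256 = 0.16

0.16


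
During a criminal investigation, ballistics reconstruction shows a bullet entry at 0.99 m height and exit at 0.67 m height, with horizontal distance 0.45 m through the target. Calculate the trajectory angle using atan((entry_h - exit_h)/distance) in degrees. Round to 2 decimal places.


Bullet trajectory angle:
Height difference = 0.99 - 0.67 = 0.32 m
angle = atan(0.32 / 0.45)
angle = atan(0.711111)
angle = 35.42 degrees

35.42


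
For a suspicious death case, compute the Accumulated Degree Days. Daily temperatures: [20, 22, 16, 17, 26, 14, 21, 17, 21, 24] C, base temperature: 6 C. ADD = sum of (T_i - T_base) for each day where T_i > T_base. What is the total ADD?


Computing ADD day by day:
Day 1: max(0, 20 - 6) = 14
Day 2: max(0, 22 - 6) = 16
Day 3: max(0, 16 - 6) = 10
Day 4: max(0, 17 - 6) = 11
Day 5: max(0, 26 - 6) = 20
Day 6: max(0, 14 - 6) = 8
Day 7: max(0, 21 - 6) = 15
Day 8: max(0, 17 - 6) = 11
Day 9: max(0, 21 - 6) = 15
Day 10: max(0, 24 - 6) = 18
Total ADD = 138

138


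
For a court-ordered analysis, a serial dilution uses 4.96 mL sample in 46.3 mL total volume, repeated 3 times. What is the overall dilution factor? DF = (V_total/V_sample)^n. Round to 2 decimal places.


Dilution factor calculation:
Single dilution = V_total / V_sample = 46.3 / 4.96 ≈ 9.334677
Number of dilutions = 3
Total DF = (46.3 / 4.96)^3 (full precision, rounded at the end) = 813.39

813.39


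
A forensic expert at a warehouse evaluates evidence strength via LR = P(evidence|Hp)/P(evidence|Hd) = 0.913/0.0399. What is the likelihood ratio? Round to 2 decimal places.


Likelihood ratio calculation:
LR = P(E|Hp) / P(E|Hd)
LR = 0.913 / 0.0399
LR = 22.88

22.88


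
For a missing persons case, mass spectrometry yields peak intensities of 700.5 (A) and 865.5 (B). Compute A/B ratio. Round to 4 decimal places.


Spectral peak ratio:
Peak A = 700.5 counts
Peak B = 865.5 counts
Ratio = 700.5 / 865.5 = 0.8094

0.8094


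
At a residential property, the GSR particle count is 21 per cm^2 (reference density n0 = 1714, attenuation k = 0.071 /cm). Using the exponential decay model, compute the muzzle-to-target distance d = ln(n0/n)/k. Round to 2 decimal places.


GSR distance calculation:
n0/n = 1714 / 21 = 81.619048
ln(n0/n) = 4.402063
d = 4.402063 / 0.071 = 62.00 cm

62.00


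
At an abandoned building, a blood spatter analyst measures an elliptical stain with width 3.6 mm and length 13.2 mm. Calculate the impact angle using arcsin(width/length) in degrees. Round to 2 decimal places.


Blood spatter impact angle calculation:
width / length = 3.6 / 13.2 = 0.272727
angle = arcsin(0.272727)
angle = 15.83 degrees

15.83


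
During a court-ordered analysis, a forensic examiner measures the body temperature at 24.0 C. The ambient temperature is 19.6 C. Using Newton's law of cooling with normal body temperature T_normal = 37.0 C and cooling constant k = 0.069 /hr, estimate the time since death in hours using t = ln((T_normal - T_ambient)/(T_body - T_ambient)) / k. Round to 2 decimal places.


Using Newton's law of cooling:
t = ln((T_normal - T_ambient) / (T_body - T_ambient)) / k
T_normal - T_ambient = 17.4
T_body - T_ambient = 4.4
Ratio = 3.954545
ln(ratio) = 1.374866
t = 1.374866 / 0.069 = 19.93 hours

19.93


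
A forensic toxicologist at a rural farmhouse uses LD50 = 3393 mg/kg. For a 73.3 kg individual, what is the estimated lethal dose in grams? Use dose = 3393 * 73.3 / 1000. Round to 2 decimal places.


Lethal dose calculation:
Lethal dose = LD50 * body_weight / 1000
= 3393 * 73.3 / 1000
= 248706.9 / 1000
= 248.71 g

248.71


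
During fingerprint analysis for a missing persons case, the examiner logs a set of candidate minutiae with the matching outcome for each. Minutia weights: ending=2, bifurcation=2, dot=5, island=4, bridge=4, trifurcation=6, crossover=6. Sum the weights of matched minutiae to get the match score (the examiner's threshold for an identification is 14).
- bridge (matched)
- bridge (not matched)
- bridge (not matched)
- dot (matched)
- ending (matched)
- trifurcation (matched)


Weighted minutiae match score:
  bridge: matched, +4 (running total 4)
  bridge: not matched, +0
  bridge: not matched, +0
  dot: matched, +5 (running total 9)
  ending: matched, +2 (running total 11)
  trifurcation: matched, +6 (running total 17)
Total score = 17
Threshold = 14; verdict = identification

17


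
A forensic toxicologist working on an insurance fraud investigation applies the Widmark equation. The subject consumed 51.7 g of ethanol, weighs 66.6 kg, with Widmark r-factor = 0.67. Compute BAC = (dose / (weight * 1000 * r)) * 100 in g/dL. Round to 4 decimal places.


Applying the Widmark formula:
BAC = (dose_g / (body_wt * 1000 * r)) * 100
Denominator = 66.6 * 1000 * 0.67 = 44622
BAC = (51.7 / 44622) * 100
BAC = 0.1159 g/dL

0.1159


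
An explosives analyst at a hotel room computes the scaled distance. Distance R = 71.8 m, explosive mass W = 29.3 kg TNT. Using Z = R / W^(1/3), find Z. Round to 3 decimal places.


Scaled distance calculation:
W^(1/3) = 29.3^(1/3) = 3.082875
Z = R / W^(1/3) = 71.8 / 3.082875
Z = 23.290 m/kg^(1/3)

23.290


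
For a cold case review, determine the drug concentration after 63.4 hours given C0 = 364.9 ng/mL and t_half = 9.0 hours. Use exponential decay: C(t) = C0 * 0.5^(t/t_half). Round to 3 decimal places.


Drug concentration decay:
Number of half-lives = t / t_half = 63.4 / 9.0 = 7.044444
Decay factor = 0.5^7.044444 = 0.0075755
C(t) = 364.9 * 0.0075755 = 2.764 ng/mL

2.764


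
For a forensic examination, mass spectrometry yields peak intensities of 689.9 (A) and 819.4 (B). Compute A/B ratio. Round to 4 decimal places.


Spectral peak ratio:
Peak A = 689.9 counts
Peak B = 819.4 counts
Ratio = 689.9 / 819.4 = 0.8420

0.8420


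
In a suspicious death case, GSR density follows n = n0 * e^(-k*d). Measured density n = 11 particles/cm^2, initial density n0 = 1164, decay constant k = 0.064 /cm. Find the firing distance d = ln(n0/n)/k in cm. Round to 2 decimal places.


GSR distance calculation:
n0/n = 1164 / 11 = 105.818182
ln(n0/n) = 4.661722
d = 4.661722 / 0.064 = 72.84 cm

72.84


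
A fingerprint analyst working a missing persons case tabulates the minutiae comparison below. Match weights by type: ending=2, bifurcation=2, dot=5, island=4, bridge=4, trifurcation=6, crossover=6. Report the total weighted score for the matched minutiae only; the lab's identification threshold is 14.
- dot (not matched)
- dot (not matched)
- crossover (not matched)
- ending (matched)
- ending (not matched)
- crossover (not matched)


Weighted minutiae match score:
  dot: not matched, +0
  dot: not matched, +0
  crossover: not matched, +0
  ending: matched, +2 (running total 2)
  ending: not matched, +0
  crossover: not matched, +0
Total score = 2
Threshold = 14; verdict = inconclusive

2


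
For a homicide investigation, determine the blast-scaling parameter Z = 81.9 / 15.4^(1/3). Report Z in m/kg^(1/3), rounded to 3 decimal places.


Scaled distance calculation:
W^(1/3) = 15.4^(1/3) = 2.487942
Z = R / W^(1/3) = 81.9 / 2.487942
Z = 32.919 m/kg^(1/3)

32.919
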